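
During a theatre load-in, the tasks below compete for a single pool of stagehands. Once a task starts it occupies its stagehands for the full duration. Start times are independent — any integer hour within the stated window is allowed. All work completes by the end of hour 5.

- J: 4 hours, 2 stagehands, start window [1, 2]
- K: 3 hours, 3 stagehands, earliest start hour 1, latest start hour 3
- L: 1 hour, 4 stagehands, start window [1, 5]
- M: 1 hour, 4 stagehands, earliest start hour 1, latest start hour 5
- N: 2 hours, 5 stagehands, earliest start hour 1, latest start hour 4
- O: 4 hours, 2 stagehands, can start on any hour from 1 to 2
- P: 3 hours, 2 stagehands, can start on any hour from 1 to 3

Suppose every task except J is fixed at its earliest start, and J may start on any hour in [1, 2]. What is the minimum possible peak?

J@1: h1:22  h2:14  h3:9  h4:4  h5:0 → peak 22
J@2: h1:20  h2:14  h3:9  h4:4  h5:2 → peak 20
Best is J@2, peak 20.

20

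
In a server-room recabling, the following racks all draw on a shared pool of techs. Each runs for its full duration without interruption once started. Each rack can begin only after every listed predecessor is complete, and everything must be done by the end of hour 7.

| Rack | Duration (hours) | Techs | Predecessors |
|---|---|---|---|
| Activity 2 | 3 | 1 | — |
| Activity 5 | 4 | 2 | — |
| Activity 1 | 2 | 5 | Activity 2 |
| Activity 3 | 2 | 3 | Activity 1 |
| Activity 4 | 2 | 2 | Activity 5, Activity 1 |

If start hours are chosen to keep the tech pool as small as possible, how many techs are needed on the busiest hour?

7

Schedule Activity 2@1, Activity 5@1, Activity 1@4, Activity 3@6, Activity 4@6: h1:3  h2:3  h3:3  h4:7  h5:5  h6:5  h7:5 — peak 7.
No arrangement of the 2 feasible schedules does better.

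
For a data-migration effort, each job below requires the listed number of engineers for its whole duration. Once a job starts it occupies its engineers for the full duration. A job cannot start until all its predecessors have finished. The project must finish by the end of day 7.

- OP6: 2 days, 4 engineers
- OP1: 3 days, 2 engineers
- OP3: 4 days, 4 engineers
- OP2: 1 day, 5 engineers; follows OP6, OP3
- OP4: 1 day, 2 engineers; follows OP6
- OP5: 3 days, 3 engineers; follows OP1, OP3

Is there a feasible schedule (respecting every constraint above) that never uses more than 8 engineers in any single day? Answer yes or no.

Schedule OP6@4, OP1@1, OP3@1, OP2@6, OP4@7, OP5@5: d1:6  d2:6  d3:6  d4:8  d5:7  d6:8  d7:5 — peak 8 ≤ 8.

yes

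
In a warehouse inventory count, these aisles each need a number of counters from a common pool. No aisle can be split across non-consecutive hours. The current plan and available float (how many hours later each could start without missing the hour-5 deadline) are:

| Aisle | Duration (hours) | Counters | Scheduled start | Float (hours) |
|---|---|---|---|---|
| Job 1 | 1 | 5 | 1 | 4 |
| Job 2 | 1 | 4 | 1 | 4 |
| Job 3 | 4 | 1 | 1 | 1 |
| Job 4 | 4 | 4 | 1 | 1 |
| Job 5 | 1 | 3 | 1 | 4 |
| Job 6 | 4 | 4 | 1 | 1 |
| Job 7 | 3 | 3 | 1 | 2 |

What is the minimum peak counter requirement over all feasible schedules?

Early-start (Job 1@1, Job 2@1, Job 3@1, Job 4@1, Job 5@1, Job 6@1, Job 7@1) gives peak 24: h1:24  h2:12  h3:12  h4:9  h5:0.
Shift Job 4→2, Job 5→2, Job 6→2, Job 7→3.
Schedule Job 1@1, Job 2@1, Job 3@1, Job 4@2, Job 5@2, Job 6@2, Job 7@3: h1:10  h2:12  h3:12  h4:12  h5:11 — peak 12.
Total counter-hours = 57 over 5 hours ⇒ peak ≥ ⌈57/5⌉ = 12, so 12 is optimal.

12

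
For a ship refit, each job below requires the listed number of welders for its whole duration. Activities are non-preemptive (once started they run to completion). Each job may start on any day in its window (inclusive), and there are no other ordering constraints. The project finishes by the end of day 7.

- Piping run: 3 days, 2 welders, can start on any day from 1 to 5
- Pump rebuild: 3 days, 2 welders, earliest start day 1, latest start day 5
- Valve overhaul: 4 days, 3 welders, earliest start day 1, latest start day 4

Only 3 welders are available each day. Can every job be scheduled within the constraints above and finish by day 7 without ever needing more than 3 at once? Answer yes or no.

no

Total welder-days = 24; over 7 days the average is 24/7 > 3, so some day must exceed 3.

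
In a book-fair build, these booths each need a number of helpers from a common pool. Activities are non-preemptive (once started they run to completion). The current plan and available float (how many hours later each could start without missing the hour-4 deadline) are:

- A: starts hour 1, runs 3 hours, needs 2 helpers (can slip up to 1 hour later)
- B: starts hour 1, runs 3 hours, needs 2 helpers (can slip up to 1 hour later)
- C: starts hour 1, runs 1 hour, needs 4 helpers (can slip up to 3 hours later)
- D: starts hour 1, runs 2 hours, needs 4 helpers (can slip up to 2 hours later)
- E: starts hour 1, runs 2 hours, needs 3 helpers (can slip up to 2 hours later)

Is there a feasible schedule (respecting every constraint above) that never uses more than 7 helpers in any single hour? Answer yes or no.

Total helper-hours = 30; over 4 hours the average is 30/4 > 7, so some hour must exceed 7.

no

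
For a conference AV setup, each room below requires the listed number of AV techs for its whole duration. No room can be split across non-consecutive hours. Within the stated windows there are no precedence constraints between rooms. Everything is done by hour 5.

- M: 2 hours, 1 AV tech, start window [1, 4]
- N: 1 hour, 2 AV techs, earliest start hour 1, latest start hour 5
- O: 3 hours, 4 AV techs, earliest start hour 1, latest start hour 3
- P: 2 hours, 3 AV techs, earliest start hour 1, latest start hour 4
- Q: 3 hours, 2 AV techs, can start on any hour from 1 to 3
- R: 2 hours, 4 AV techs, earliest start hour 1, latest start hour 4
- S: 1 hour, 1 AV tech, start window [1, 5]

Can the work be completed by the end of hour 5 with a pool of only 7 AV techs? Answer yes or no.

no

Total AV tech-hours = 37; over 5 hours the average is 37/5 > 7, so some hour must exceed 7.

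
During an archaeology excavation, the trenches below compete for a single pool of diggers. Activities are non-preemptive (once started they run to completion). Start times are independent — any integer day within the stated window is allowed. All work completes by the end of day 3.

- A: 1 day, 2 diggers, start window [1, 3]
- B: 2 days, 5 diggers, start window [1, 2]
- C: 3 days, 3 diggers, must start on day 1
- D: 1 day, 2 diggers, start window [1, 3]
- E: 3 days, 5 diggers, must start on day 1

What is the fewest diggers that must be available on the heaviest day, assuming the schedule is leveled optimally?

Early-start (A@1, B@1, C@1, D@1, E@1) gives peak 17: d1:17  d2:13  d3:8.
Shift B→2.
Schedule A@1, B@2, C@1, D@1, E@1: d1:12  d2:13  d3:13 — peak 13.
Total digger-days = 38 over 3 days ⇒ peak ≥ ⌈38/3⌉ = 13, so 13 is optimal.

13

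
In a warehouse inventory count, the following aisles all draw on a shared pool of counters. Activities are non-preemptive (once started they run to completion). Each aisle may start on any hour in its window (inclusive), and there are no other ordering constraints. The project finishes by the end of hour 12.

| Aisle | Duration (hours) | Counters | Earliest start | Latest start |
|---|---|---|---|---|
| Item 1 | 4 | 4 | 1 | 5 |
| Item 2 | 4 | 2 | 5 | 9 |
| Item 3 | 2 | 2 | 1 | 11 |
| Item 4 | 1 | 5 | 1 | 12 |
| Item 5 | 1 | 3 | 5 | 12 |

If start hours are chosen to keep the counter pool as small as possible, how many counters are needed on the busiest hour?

5

Early-start (Item 1@1, Item 2@5, Item 3@1, Item 4@1, Item 5@5) gives peak 11: h1:11  h2:6  h3:4  h4:4  h5:5  h6:2  h7:2  h8:2  h9:0  h10:0  h11:0  h12:0.
Shift Item 3→5, Item 4→9, Item 5→7.
Schedule Item 1@1, Item 2@5, Item 3@5, Item 4@9, Item 5@7: h1:4  h2:4  h3:4  h4:4  h5:4  h6:4  h7:5  h8:2  h9:5  h10:0  h11:0  h12:0 — peak 5.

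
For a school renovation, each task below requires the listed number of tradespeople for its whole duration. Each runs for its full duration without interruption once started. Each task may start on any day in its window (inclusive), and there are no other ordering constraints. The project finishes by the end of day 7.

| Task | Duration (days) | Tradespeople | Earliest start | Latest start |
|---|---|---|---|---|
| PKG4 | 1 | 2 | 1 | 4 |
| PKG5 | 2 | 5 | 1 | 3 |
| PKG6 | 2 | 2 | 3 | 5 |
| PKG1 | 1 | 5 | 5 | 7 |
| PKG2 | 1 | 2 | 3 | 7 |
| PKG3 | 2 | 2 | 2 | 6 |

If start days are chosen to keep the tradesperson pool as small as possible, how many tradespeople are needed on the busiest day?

5

Early-start (PKG4@1, PKG5@1, PKG6@3, PKG1@5, PKG2@3, PKG3@2) gives peak 7: d1:7  d2:7  d3:6  d4:2  d5:5  d6:0  d7:0.
Shift PKG5→2, PKG6→4, PKG1→6, PKG2→7, PKG3→4.
Schedule PKG4@1, PKG5@2, PKG6@4, PKG1@6, PKG2@7, PKG3@4: d1:2  d2:5  d3:5  d4:4  d5:4  d6:5  d7:2 — peak 5.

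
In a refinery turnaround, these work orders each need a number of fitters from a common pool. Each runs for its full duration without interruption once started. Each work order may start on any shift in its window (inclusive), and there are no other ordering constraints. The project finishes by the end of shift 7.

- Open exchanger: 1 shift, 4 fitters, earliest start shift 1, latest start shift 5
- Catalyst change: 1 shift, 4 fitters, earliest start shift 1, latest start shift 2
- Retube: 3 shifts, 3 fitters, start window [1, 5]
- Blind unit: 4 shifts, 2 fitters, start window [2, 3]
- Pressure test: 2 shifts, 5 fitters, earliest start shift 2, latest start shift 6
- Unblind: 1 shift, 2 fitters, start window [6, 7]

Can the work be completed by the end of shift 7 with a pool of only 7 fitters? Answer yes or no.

Schedule Open exchanger@1, Catalyst change@2, Retube@1, Blind unit@3, Pressure test@4, Unblind@6: s1:7  s2:7  s3:5  s4:7  s5:7  s6:4  s7:0 — peak 7 ≤ 7.

yes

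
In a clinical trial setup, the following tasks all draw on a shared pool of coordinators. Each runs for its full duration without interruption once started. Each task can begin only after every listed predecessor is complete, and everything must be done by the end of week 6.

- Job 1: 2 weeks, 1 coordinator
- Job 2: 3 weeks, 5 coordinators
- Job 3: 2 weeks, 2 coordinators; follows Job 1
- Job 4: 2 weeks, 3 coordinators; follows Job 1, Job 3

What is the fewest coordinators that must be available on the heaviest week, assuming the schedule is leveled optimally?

Schedule Job 1@1, Job 2@1, Job 3@3, Job 4@5: w1:6  w2:6  w3:7  w4:2  w5:3  w6:3 — peak 7.
No arrangement of the 4 feasible schedules does better.

7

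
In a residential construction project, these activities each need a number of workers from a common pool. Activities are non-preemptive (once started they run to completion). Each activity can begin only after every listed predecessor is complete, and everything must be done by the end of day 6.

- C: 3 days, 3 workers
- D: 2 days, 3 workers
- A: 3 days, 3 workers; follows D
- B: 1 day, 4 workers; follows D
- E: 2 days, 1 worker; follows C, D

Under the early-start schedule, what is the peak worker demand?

10

Early-start schedule: C@1, D@1, A@3, B@3, E@4.
Load per day: day 1: 6, day 2: 6, day 3: 10, day 4: 4, day 5: 4, day 6: 0.
Peak is 10.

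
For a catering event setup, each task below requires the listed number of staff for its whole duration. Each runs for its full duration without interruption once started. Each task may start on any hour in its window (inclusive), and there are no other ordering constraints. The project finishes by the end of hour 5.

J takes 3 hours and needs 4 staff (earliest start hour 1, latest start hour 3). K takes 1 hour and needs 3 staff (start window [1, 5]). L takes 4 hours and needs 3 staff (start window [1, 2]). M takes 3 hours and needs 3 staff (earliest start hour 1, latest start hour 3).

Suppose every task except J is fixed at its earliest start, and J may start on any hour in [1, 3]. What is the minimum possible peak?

J@1: h1:13  h2:10  h3:10  h4:3  h5:0 → peak 13
J@2: h1:9  h2:10  h3:10  h4:7  h5:0 → peak 10
J@3: h1:9  h2:6  h3:10  h4:7  h5:4 → peak 10
Best is J@2, peak 10.

10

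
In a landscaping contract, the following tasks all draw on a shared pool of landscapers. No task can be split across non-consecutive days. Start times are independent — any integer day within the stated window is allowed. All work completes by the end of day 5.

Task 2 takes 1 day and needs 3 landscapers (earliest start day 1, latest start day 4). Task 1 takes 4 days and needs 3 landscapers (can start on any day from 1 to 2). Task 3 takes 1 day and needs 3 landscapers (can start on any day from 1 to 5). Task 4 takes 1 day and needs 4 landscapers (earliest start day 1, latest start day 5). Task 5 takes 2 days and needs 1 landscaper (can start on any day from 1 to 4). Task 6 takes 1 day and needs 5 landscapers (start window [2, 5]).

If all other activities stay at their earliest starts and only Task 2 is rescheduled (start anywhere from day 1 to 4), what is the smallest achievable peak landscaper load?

Task 2@1: d1:14  d2:9  d3:3  d4:3  d5:0 → peak 14
Task 2@2: d1:11  d2:12  d3:3  d4:3  d5:0 → peak 12
Task 2@3: d1:11  d2:9  d3:6  d4:3  d5:0 → peak 11
Task 2@4: d1:11  d2:9  d3:3  d4:6  d5:0 → peak 11
Best is Task 2@3, peak 11.

11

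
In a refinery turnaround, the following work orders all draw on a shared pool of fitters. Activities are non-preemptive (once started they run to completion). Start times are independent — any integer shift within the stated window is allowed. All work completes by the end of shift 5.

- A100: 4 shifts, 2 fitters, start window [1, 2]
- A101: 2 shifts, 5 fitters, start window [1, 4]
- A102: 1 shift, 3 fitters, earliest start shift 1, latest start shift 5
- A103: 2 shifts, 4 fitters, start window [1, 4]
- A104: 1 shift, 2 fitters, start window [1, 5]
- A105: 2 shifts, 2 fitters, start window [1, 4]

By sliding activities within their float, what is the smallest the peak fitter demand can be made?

8

Early-start (A100@1, A101@1, A102@1, A103@1, A104@1, A105@1) gives peak 18: s1:18  s2:13  s3:2  s4:2  s5:0.
Shift A102→3, A103→4, A104→3, A105→4.
Schedule A100@1, A101@1, A102@3, A103@4, A104@3, A105@4: s1:7  s2:7  s3:7  s4:8  s5:6 — peak 8.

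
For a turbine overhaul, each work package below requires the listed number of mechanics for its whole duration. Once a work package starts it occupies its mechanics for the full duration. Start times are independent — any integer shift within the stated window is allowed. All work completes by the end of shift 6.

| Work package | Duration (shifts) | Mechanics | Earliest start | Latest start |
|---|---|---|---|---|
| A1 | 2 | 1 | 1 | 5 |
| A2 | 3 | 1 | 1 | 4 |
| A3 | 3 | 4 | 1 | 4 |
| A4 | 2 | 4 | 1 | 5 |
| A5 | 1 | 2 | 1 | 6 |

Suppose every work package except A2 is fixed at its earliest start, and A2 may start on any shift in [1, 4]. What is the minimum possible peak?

A2@1: s1:12  s2:10  s3:5  s4:0  s5:0  s6:0 → peak 12
A2@2: s1:11  s2:10  s3:5  s4:1  s5:0  s6:0 → peak 11
A2@3: s1:11  s2:9  s3:5  s4:1  s5:1  s6:0 → peak 11
A2@4: s1:11  s2:9  s3:4  s4:1  s5:1  s6:1 → peak 11
Best is A2@2, peak 11.

11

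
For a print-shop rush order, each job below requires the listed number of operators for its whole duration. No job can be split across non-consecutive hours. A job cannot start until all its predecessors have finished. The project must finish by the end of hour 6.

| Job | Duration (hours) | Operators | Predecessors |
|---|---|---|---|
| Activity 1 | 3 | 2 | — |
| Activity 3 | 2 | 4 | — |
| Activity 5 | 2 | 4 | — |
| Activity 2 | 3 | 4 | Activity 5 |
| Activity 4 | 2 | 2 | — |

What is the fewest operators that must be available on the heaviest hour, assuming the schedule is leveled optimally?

Early-start (Activity 1@1, Activity 3@1, Activity 5@1, Activity 2@3, Activity 4@1) gives peak 12: h1:12  h2:12  h3:6  h4:4  h5:4  h6:0.
Shift Activity 3→3, Activity 2→4.
Schedule Activity 1@1, Activity 3@3, Activity 5@1, Activity 2@4, Activity 4@1: h1:8  h2:8  h3:6  h4:8  h5:4  h6:4 — peak 8.

8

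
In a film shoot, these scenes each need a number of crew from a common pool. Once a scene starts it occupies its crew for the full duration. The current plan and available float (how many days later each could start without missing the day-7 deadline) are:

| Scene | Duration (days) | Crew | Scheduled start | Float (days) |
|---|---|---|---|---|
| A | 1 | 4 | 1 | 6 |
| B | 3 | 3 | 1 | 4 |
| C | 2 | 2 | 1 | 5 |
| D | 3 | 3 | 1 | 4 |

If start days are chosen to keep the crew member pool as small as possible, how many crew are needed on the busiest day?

Early-start (A@1, B@1, C@1, D@1) gives peak 12: d1:12  d2:8  d3:6  d4:0  d5:0  d6:0  d7:0.
Shift B→2, C→2, D→5.
Schedule A@1, B@2, C@2, D@5: d1:4  d2:5  d3:5  d4:3  d5:3  d6:3  d7:3 — peak 5.

5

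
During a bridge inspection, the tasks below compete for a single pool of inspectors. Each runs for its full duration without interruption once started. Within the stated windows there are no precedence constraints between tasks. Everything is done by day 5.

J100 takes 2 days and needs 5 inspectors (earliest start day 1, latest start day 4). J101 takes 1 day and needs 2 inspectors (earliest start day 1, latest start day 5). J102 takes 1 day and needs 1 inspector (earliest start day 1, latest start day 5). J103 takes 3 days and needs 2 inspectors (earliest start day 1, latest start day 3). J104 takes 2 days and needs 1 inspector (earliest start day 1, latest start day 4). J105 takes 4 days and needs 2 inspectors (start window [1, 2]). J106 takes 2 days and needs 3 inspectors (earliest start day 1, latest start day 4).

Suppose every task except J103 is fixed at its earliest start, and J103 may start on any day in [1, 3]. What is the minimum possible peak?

J103@1: d1:16  d2:13  d3:4  d4:2  d5:0 → peak 16
J103@2: d1:14  d2:13  d3:4  d4:4  d5:0 → peak 14
J103@3: d1:14  d2:11  d3:4  d4:4  d5:2 → peak 14
Best is J103@2, peak 14.

14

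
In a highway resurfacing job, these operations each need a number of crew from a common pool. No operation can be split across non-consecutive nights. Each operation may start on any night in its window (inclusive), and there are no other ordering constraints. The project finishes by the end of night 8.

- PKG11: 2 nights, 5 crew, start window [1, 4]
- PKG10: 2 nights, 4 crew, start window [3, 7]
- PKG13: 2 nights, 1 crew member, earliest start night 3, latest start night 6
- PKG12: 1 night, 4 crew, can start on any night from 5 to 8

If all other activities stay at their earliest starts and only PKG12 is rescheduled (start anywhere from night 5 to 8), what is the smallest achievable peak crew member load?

5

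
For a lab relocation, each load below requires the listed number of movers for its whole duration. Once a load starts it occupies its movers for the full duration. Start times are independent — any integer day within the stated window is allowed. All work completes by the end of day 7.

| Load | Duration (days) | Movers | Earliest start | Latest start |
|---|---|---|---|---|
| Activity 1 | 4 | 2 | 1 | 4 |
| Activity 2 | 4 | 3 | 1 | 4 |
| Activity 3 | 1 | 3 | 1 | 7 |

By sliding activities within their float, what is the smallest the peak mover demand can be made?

Early-start (Activity 1@1, Activity 2@1, Activity 3@1) gives peak 8: d1:8  d2:5  d3:5  d4:5  d5:0  d6:0  d7:0.
Shift Activity 3→5.
Schedule Activity 1@1, Activity 2@1, Activity 3@5: d1:5  d2:5  d3:5  d4:5  d5:3  d6:0  d7:0 — peak 5.

5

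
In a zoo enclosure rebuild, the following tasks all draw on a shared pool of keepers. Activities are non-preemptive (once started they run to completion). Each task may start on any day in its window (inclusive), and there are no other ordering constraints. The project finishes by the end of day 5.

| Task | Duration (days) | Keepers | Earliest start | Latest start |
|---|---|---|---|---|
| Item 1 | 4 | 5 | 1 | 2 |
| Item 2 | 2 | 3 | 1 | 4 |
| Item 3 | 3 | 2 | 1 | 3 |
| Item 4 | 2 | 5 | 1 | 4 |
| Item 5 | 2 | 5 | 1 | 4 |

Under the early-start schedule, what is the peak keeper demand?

20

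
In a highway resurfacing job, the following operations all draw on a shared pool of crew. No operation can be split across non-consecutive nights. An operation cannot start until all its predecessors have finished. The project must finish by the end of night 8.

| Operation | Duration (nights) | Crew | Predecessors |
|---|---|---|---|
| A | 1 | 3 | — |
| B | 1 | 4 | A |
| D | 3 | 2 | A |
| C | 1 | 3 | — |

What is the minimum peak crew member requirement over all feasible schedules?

4

Early-start (A@1, B@2, D@2, C@1) gives peak 6: n1:6  n2:6  n3:2  n4:2  n5:0  n6:0  n7:0  n8:0.
Shift D→3, C→6.
Schedule A@1, B@2, D@3, C@6: n1:3  n2:4  n3:2  n4:2  n5:2  n6:3  n7:0  n8:0 — peak 4.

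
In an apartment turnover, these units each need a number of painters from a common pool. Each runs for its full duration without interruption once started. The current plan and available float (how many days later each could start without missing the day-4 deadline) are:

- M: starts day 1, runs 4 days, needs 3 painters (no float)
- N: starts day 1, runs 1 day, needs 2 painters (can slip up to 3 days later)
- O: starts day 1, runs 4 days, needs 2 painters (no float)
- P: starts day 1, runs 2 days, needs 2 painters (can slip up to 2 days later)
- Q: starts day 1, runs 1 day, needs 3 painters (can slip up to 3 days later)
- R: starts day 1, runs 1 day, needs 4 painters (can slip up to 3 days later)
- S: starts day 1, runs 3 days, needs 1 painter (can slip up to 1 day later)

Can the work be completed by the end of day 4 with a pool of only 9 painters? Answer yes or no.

no

The minimum achievable peak is 10; 9 < 10, so no feasible schedule stays within the cap.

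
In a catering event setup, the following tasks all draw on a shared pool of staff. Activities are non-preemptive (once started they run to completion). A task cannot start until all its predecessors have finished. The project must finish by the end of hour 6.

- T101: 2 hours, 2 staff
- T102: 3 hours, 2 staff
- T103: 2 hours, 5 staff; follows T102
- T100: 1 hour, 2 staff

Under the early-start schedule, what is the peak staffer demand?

6

Early-start schedule: T101@1, T102@1, T103@4, T100@1.
Load per hour: hour 1: 6, hour 2: 4, hour 3: 2, hour 4: 5, hour 5: 5, hour 6: 0.
Peak is 6.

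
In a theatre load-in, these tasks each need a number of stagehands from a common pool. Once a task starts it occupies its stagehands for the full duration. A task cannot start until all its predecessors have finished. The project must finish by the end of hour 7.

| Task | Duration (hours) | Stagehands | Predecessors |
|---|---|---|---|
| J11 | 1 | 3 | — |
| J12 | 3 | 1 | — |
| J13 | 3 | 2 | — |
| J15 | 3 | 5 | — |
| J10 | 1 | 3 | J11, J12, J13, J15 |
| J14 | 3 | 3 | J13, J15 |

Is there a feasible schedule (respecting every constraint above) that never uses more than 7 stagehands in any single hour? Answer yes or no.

yes

Schedule J11@1, J12@4, J13@1, J15@2, J10@7, J14@5: h1:5  h2:7  h3:7  h4:6  h5:4  h6:4  h7:6 — peak 7 ≤ 7.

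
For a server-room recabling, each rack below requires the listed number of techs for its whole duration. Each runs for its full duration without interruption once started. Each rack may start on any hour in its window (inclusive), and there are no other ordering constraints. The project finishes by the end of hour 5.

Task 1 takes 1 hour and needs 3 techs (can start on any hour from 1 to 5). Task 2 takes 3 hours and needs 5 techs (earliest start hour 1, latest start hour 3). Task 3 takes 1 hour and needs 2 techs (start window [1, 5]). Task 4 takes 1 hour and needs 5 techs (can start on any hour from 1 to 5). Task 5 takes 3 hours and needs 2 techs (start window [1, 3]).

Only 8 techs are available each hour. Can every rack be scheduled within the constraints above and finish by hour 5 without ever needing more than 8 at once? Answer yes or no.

Schedule Task 1@1, Task 2@2, Task 3@1, Task 4@5, Task 5@1: h1:7  h2:7  h3:7  h4:5  h5:5 — peak 7 ≤ 8.

yes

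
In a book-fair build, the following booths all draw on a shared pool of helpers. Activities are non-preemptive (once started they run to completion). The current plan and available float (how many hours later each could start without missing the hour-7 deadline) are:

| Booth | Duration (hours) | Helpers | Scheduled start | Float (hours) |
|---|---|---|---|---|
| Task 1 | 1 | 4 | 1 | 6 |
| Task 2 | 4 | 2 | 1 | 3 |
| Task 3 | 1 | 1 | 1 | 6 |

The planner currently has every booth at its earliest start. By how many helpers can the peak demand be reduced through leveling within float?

3

Early-start peak: h1:7  h2:2  h3:2  h4:2  h5:0  h6:0  h7:0 ⇒ 7.
Leveled (Task 1@1, Task 2@2, Task 3@2): h1:4  h2:3  h3:2  h4:2  h5:2  h6:0  h7:0 ⇒ 4.
Reduction 7 − 4 = 3.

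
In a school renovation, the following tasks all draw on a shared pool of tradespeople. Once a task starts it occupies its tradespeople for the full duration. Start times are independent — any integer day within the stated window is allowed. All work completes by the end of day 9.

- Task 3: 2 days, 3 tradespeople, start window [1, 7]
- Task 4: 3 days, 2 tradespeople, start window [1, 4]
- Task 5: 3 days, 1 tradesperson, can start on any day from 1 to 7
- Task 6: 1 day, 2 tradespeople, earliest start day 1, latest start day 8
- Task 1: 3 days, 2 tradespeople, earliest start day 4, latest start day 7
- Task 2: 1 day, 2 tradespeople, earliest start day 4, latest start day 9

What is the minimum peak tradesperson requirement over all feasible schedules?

4

Early-start (Task 3@1, Task 4@1, Task 5@1, Task 6@1, Task 1@4, Task 2@4) gives peak 8: d1:8  d2:6  d3:3  d4:4  d5:2  d6:2  d7:0  d8:0  d9:0.
Shift Task 4→3, Task 6→4, Task 1→5, Task 2→6.
Schedule Task 3@1, Task 4@3, Task 5@1, Task 6@4, Task 1@5, Task 2@6: d1:4  d2:4  d3:3  d4:4  d5:4  d6:4  d7:2  d8:0  d9:0 — peak 4.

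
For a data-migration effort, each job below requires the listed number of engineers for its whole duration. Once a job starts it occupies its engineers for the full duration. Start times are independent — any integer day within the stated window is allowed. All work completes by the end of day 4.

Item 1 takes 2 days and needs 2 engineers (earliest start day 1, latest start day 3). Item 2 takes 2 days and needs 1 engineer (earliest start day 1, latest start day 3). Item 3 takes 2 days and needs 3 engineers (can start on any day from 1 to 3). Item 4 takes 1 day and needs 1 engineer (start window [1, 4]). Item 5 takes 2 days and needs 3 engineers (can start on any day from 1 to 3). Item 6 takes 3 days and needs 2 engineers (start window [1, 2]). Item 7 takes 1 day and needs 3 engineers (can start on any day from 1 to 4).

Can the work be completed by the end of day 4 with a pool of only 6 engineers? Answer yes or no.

Total engineer-days = 28; over 4 days the average is 28/4 > 6, so some day must exceed 6.

no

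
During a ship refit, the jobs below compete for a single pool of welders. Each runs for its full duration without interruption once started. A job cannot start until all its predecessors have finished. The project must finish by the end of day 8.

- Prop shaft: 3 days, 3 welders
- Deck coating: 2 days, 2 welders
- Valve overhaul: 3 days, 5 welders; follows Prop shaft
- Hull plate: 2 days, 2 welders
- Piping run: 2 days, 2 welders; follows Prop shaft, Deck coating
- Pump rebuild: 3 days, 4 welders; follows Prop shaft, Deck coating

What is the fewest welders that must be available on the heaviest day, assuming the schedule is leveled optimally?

Early-start (Prop shaft@1, Deck coating@1, Valve overhaul@4, Hull plate@1, Piping run@4, Pump rebuild@4) gives peak 11: d1:7  d2:7  d3:3  d4:11  d5:11  d6:9  d7:0  d8:0.
Shift Pump rebuild→6.
Schedule Prop shaft@1, Deck coating@1, Valve overhaul@4, Hull plate@1, Piping run@4, Pump rebuild@6: d1:7  d2:7  d3:3  d4:7  d5:7  d6:9  d7:4  d8:4 — peak 9.

9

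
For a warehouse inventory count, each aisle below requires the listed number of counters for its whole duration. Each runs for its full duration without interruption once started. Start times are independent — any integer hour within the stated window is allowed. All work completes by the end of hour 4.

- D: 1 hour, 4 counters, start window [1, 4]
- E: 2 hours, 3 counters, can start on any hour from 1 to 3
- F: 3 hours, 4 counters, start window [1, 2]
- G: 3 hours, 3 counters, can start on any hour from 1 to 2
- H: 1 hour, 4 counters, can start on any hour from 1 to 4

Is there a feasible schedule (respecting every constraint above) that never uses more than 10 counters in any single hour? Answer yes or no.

Schedule D@1, E@1, F@2, G@1, H@4: h1:10  h2:10  h3:7  h4:8 — peak 10 ≤ 10.

yes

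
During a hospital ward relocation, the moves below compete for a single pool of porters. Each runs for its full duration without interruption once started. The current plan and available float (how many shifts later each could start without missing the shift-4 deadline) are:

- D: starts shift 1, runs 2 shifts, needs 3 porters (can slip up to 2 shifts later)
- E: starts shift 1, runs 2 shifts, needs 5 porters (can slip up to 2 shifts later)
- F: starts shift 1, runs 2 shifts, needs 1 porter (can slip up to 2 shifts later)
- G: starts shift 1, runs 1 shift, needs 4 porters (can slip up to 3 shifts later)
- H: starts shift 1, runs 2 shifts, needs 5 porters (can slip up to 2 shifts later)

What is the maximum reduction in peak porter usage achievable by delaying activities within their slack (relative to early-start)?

9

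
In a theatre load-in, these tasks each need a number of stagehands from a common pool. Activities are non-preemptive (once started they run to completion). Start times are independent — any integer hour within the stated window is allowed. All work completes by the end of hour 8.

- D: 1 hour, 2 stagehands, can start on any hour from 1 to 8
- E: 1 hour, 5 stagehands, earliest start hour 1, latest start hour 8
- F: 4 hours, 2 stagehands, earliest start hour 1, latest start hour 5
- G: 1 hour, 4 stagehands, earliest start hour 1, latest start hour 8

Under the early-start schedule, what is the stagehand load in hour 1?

13

At early start, hour 1 has: D, E, F, G.
Demand: 2 + 5 + 2 + 4 = 13.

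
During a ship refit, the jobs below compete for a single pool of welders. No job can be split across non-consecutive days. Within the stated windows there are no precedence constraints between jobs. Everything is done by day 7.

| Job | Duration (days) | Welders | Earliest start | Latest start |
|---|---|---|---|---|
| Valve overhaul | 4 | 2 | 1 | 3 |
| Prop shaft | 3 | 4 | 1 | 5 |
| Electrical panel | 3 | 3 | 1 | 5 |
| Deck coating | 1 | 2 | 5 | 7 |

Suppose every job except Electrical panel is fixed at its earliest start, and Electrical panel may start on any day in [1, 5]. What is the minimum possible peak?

6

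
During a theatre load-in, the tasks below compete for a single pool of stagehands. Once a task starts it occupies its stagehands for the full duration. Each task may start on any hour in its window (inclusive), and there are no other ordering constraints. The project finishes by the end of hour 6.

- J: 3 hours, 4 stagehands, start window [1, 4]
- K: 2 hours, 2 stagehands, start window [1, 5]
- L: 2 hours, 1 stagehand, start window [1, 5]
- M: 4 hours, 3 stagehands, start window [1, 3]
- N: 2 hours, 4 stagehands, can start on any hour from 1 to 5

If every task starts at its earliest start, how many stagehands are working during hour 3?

7

At early start, hour 3 has: J, M.
Demand: 4 + 3 = 7.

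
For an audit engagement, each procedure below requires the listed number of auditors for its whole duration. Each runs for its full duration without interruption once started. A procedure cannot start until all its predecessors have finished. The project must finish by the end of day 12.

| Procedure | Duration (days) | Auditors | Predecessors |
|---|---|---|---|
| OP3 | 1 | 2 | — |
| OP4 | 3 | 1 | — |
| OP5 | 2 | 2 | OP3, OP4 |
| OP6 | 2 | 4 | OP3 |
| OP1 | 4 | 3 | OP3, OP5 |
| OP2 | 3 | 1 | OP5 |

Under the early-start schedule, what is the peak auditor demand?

5

Early-start schedule: OP3@1, OP4@1, OP5@4, OP6@2, OP1@6, OP2@6.
Load per day: day 1: 3, day 2: 5, day 3: 5, day 4: 2, day 5: 2, day 6: 4, day 7: 4, day 8: 4, day 9: 3, day 10: 0, day 11: 0, day 12: 0.
Peak is 5.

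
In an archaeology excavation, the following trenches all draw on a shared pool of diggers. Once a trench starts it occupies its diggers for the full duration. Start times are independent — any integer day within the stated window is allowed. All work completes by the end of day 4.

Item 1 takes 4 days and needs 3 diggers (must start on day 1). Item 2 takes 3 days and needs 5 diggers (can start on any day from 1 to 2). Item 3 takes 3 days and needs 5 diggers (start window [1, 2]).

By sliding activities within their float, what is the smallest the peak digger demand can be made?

Schedule Item 1@1, Item 2@1, Item 3@1: d1:13  d2:13  d3:13  d4:3 — peak 13.
No arrangement of the 4 feasible schedules does better.

13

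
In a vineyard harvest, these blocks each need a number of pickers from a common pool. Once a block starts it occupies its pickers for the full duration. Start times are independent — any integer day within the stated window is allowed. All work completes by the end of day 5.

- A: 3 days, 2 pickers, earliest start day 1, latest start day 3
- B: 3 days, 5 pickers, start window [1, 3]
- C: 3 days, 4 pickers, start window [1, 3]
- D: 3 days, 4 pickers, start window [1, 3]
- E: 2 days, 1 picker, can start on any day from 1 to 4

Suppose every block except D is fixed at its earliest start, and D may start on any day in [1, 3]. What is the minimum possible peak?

D@1: d1:16  d2:16  d3:15  d4:0  d5:0 → peak 16
D@2: d1:12  d2:16  d3:15  d4:4  d5:0 → peak 16
D@3: d1:12  d2:12  d3:15  d4:4  d5:4 → peak 15
Best is D@3, peak 15.

15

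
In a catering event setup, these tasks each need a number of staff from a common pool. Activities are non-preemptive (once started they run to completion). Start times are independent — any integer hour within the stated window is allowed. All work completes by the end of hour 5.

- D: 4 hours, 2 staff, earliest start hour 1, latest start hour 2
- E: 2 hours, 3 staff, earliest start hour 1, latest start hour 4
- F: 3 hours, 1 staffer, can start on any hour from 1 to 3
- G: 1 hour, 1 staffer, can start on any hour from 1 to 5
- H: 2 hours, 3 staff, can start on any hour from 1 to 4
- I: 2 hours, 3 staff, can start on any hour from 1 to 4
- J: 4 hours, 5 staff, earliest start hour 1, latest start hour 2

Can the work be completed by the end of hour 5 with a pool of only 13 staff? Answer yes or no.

Schedule D@1, E@1, F@1, G@1, H@3, I@4, J@1: h1:12  h2:11  h3:11  h4:13  h5:3 — peak 13 ≤ 13.

yes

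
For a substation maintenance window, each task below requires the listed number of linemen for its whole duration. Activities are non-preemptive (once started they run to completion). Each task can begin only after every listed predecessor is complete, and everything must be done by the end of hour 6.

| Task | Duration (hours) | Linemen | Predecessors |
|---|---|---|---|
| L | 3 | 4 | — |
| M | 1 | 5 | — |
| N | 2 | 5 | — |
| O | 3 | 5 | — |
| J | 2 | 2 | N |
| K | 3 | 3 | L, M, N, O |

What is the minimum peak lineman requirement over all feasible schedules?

14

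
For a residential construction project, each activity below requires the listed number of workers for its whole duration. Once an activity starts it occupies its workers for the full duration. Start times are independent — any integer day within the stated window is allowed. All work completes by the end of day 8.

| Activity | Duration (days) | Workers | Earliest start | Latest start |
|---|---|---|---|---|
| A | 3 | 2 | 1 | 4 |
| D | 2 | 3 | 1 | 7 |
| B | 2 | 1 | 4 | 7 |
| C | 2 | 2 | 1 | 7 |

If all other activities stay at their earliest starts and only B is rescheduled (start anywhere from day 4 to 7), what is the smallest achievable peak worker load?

B@4: d1:7  d2:7  d3:2  d4:1  d5:1  d6:0  d7:0  d8:0 → peak 7
B@5: d1:7  d2:7  d3:2  d4:0  d5:1  d6:1  d7:0  d8:0 → peak 7
B@6: d1:7  d2:7  d3:2  d4:0  d5:0  d6:1  d7:1  d8:0 → peak 7
B@7: d1:7  d2:7  d3:2  d4:0  d5:0  d6:0  d7:1  d8:1 → peak 7
Best is B@4, peak 7.

7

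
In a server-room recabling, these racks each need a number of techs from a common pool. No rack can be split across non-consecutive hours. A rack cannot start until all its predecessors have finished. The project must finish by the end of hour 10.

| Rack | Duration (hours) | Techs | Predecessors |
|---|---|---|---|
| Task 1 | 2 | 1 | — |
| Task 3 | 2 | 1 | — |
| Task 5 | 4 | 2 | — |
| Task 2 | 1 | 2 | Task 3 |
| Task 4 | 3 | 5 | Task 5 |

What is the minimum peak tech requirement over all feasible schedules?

Schedule Task 1@1, Task 3@1, Task 5@1, Task 2@3, Task 4@5: h1:4  h2:4  h3:4  h4:2  h5:5  h6:5  h7:5  h8:0  h9:0  h10:0 — peak 5.

5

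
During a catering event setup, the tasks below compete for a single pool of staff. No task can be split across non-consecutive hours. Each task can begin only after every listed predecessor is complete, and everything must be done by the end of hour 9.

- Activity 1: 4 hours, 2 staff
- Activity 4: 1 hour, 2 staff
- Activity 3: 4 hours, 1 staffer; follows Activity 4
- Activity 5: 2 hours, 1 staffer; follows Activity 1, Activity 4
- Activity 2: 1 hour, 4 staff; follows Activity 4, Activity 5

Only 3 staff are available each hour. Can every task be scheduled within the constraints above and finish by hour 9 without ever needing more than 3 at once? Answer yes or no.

no

The minimum achievable peak is 4; 3 < 4, so no feasible schedule stays within the cap.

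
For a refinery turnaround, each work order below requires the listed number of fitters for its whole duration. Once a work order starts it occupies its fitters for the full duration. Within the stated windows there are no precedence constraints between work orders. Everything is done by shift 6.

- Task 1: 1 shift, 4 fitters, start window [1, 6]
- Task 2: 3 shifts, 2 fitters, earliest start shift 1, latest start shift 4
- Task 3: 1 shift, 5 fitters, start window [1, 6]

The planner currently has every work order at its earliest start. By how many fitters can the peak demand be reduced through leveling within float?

Early-start peak: s1:11  s2:2  s3:2  s4:0  s5:0  s6:0 ⇒ 11.
Leveled (Task 1@1, Task 2@2, Task 3@5): s1:4  s2:2  s3:2  s4:2  s5:5  s6:0 ⇒ 5.
Reduction 11 − 5 = 6.

6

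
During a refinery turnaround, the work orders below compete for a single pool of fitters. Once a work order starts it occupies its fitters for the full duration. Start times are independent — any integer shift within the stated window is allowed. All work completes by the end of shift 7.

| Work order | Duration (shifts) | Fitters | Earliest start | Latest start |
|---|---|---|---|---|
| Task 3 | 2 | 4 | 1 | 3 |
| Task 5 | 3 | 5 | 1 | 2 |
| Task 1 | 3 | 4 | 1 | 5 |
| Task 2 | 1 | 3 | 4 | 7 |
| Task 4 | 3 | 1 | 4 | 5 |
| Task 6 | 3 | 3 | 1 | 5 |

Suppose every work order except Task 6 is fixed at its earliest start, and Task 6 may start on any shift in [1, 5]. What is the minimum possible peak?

13

Task 6@1: s1:16  s2:16  s3:12  s4:4  s5:1  s6:1  s7:0 → peak 16
Task 6@2: s1:13  s2:16  s3:12  s4:7  s5:1  s6:1  s7:0 → peak 16
Task 6@3: s1:13  s2:13  s3:12  s4:7  s5:4  s6:1  s7:0 → peak 13
Task 6@4: s1:13  s2:13  s3:9  s4:7  s5:4  s6:4  s7:0 → peak 13
Task 6@5: s1:13  s2:13  s3:9  s4:4  s5:4  s6:4  s7:3 → peak 13
Best is Task 6@3, peak 13.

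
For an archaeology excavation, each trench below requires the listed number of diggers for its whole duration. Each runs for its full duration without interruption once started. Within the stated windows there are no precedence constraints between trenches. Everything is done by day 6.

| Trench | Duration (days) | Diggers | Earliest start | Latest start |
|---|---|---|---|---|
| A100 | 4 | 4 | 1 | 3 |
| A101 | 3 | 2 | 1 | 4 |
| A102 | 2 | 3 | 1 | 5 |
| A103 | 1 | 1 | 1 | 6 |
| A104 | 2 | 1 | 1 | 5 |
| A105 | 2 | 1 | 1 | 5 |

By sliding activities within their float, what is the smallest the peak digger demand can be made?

Early-start (A100@1, A101@1, A102@1, A103@1, A104@1, A105@1) gives peak 12: d1:12  d2:11  d3:6  d4:4  d5:0  d6:0.
Shift A102→5, A103→4, A104→4, A105→5.
Schedule A100@1, A101@1, A102@5, A103@4, A104@4, A105@5: d1:6  d2:6  d3:6  d4:6  d5:5  d6:4 — peak 6.
Total digger-days = 33 over 6 days ⇒ peak ≥ ⌈33/6⌉ = 6, so 6 is optimal.

6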